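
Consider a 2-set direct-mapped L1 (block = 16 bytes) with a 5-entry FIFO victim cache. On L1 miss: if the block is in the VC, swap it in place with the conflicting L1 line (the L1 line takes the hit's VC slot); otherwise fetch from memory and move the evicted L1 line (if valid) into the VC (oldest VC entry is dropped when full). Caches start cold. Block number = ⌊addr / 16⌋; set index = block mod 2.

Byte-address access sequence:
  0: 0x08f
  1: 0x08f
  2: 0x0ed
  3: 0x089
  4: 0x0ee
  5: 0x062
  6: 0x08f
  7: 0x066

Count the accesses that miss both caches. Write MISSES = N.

MISSES = 3

#0 0x8f→b8/s0 MISS; vc=[]
#1 0x8f→b8/s0 L1-HIT; vc=[]
#2 0xed→b14/s0 MISS; vc=[8]
#3 0x89→b8/s0 VC-HIT; vc=[14]
#4 0xee→b14/s0 VC-HIT; vc=[8]
#5 0x62→b6/s0 MISS; vc=[8,14]
#6 0x8f→b8/s0 VC-HIT; vc=[6,14]
#7 0x66→b6/s0 VC-HIT; vc=[8,14]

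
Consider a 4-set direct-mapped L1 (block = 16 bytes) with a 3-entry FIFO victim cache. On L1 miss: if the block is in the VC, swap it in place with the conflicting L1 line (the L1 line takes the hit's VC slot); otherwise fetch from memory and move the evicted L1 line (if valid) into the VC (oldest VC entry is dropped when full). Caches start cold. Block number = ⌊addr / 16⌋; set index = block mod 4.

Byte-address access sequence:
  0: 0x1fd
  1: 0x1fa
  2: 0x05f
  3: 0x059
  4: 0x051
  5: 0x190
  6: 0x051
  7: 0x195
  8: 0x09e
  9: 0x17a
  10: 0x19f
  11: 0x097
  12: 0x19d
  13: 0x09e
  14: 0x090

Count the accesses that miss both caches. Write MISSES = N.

  [0] addr=0x1fd blk=31 s=3: MISS | VC []
  [1] addr=0x1fa blk=31 s=3: L1-HIT | VC []
  [2] addr=0x5f blk=5 s=1: MISS | VC []
  [3] addr=0x59 blk=5 s=1: L1-HIT | VC []
  [4] addr=0x51 blk=5 s=1: L1-HIT | VC []
  [5] addr=0x190 blk=25 s=1: MISS | VC [5]
  [6] addr=0x51 blk=5 s=1: VC-HIT | VC [25]
  [7] addr=0x195 blk=25 s=1: VC-HIT | VC [5]
  [8] addr=0x9e blk=9 s=1: MISS | VC [5, 25]
  [9] addr=0x17a blk=23 s=3: MISS | VC [5, 25, 31]
  [10] addr=0x19f blk=25 s=1: VC-HIT | VC [5, 9, 31]
  [11] addr=0x97 blk=9 s=1: VC-HIT | VC [5, 25, 31]
  [12] addr=0x19d blk=25 s=1: VC-HIT | VC [5, 9, 31]
  [13] addr=0x9e blk=9 s=1: VC-HIT | VC [5, 25, 31]
  [14] addr=0x90 blk=9 s=1: L1-HIT | VC [5, 25, 31]

MISSES = 5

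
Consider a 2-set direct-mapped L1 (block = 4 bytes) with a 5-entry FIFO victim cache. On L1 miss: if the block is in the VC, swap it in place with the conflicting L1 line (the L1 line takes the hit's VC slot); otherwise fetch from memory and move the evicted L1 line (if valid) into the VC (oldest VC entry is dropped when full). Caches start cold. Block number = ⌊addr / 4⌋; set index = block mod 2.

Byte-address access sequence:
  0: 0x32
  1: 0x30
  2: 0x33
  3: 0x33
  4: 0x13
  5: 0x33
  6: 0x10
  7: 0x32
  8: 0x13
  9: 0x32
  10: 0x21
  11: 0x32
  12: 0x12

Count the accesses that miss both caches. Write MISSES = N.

MISSES = 3

#0 0x32→b12/s0 MISS; vc=[]
#1 0x30→b12/s0 L1-HIT; vc=[]
#2 0x33→b12/s0 L1-HIT; vc=[]
#3 0x33→b12/s0 L1-HIT; vc=[]
#4 0x13→b4/s0 MISS; vc=[12]
#5 0x33→b12/s0 VC-HIT; vc=[4]
#6 0x10→b4/s0 VC-HIT; vc=[12]
#7 0x32→b12/s0 VC-HIT; vc=[4]
#8 0x13→b4/s0 VC-HIT; vc=[12]
#9 0x32→b12/s0 VC-HIT; vc=[4]
#10 0x21→b8/s0 MISS; vc=[4,12]
#11 0x32→b12/s0 VC-HIT; vc=[4,8]
#12 0x12→b4/s0 VC-HIT; vc=[12,8]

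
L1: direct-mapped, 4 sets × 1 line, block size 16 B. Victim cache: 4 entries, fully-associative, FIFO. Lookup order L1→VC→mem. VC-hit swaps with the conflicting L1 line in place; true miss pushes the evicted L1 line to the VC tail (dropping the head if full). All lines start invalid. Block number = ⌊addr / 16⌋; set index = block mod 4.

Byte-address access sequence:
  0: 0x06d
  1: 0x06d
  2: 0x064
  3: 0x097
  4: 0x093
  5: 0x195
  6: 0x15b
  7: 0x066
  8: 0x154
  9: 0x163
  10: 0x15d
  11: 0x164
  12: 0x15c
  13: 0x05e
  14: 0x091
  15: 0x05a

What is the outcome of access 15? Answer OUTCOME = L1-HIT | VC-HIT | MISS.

OUTCOME = VC-HIT

#0 0x6d→b6/s2 MISS; vc=[]
#1 0x6d→b6/s2 L1-HIT; vc=[]
#2 0x64→b6/s2 L1-HIT; vc=[]
#3 0x97→b9/s1 MISS; vc=[]
#4 0x93→b9/s1 L1-HIT; vc=[]
#5 0x195→b25/s1 MISS; vc=[9]
#6 0x15b→b21/s1 MISS; vc=[9,25]
#7 0x66→b6/s2 L1-HIT; vc=[9,25]
#8 0x154→b21/s1 L1-HIT; vc=[9,25]
#9 0x163→b22/s2 MISS; vc=[9,25,6]
#10 0x15d→b21/s1 L1-HIT; vc=[9,25,6]
#11 0x164→b22/s2 L1-HIT; vc=[9,25,6]
#12 0x15c→b21/s1 L1-HIT; vc=[9,25,6]
#13 0x5e→b5/s1 MISS; vc=[9,25,6,21]
#14 0x91→b9/s1 VC-HIT; vc=[5,25,6,21]
#15 0x5a→b5/s1 VC-HIT; vc=[9,25,6,21]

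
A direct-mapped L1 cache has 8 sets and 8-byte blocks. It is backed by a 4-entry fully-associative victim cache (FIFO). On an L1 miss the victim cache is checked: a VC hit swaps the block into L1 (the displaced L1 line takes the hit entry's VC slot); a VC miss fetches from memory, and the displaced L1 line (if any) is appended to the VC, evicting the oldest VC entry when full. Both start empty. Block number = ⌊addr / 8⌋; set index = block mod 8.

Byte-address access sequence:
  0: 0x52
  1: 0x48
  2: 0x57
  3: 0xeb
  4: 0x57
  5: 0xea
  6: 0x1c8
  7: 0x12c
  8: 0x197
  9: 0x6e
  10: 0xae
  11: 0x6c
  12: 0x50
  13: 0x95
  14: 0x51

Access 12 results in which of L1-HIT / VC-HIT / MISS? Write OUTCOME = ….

#0 0x52→b10/s2 MISS; vc=[]
#1 0x48→b9/s1 MISS; vc=[]
#2 0x57→b10/s2 L1-HIT; vc=[]
#3 0xeb→b29/s5 MISS; vc=[]
#4 0x57→b10/s2 L1-HIT; vc=[]
#5 0xea→b29/s5 L1-HIT; vc=[]
#6 0x1c8→b57/s1 MISS; vc=[9]
#7 0x12c→b37/s5 MISS; vc=[9,29]
#8 0x197→b50/s2 MISS; vc=[9,29,10]
#9 0x6e→b13/s5 MISS; vc=[9,29,10,37]
#10 0xae→b21/s5 MISS; vc=[29,10,37,13]
#11 0x6c→b13/s5 VC-HIT; vc=[29,10,37,21]
#12 0x50→b10/s2 VC-HIT; vc=[29,50,37,21]
#13 0x95→b18/s2 MISS; vc=[50,37,21,10]
#14 0x51→b10/s2 VC-HIT; vc=[50,37,21,18]

OUTCOME = VC-HIT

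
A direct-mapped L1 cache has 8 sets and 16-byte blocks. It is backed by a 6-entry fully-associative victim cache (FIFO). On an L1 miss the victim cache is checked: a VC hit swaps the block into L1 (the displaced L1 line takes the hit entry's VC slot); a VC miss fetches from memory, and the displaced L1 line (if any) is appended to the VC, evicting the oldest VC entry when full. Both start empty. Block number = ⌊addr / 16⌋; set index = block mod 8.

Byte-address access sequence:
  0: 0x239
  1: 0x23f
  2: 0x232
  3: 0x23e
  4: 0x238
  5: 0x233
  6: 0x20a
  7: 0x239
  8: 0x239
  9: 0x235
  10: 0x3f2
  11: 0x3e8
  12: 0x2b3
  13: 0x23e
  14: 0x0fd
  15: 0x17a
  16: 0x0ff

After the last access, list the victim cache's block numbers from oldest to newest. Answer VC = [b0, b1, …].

  [0] addr=0x239 blk=35 s=3: MISS | VC []
  [1] addr=0x23f blk=35 s=3: L1-HIT | VC []
  [2] addr=0x232 blk=35 s=3: L1-HIT | VC []
  [3] addr=0x23e blk=35 s=3: L1-HIT | VC []
  [4] addr=0x238 blk=35 s=3: L1-HIT | VC []
  [5] addr=0x233 blk=35 s=3: L1-HIT | VC []
  [6] addr=0x20a blk=32 s=0: MISS | VC []
  [7] addr=0x239 blk=35 s=3: L1-HIT | VC []
  [8] addr=0x239 blk=35 s=3: L1-HIT | VC []
  [9] addr=0x235 blk=35 s=3: L1-HIT | VC []
  [10] addr=0x3f2 blk=63 s=7: MISS | VC []
  [11] addr=0x3e8 blk=62 s=6: MISS | VC []
  [12] addr=0x2b3 blk=43 s=3: MISS | VC [35]
  [13] addr=0x23e blk=35 s=3: VC-HIT | VC [43]
  [14] addr=0xfd blk=15 s=7: MISS | VC [43, 63]
  [15] addr=0x17a blk=23 s=7: MISS | VC [43, 63, 15]
  [16] addr=0xff blk=15 s=7: VC-HIT | VC [43, 63, 23]

VC = [43, 63, 23]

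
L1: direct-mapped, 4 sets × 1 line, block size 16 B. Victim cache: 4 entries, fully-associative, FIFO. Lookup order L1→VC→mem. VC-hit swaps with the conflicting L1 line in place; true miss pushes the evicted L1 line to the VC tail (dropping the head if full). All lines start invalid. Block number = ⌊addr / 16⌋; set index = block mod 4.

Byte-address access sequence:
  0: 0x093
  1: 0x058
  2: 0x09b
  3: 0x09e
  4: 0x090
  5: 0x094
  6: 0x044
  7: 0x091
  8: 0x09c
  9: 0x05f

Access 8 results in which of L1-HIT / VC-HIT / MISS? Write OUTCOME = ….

OUTCOME = L1-HIT

#0 0x93→b9/s1 MISS; vc=[]
#1 0x58→b5/s1 MISS; vc=[9]
#2 0x9b→b9/s1 VC-HIT; vc=[5]
#3 0x9e→b9/s1 L1-HIT; vc=[5]
#4 0x90→b9/s1 L1-HIT; vc=[5]
#5 0x94→b9/s1 L1-HIT; vc=[5]
#6 0x44→b4/s0 MISS; vc=[5]
#7 0x91→b9/s1 L1-HIT; vc=[5]
#8 0x9c→b9/s1 L1-HIT; vc=[5]
#9 0x5f→b5/s1 VC-HIT; vc=[9]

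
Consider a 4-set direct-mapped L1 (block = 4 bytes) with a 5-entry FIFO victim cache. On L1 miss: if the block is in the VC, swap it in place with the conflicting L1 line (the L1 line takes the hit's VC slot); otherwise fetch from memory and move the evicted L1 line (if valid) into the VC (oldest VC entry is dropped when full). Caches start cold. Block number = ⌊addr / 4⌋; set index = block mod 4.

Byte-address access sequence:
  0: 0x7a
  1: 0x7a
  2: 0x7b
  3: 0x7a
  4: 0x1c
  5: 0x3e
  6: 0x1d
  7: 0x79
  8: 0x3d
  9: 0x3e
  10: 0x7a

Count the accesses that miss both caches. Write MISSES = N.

MISSES = 3

0: 0x7a (blk 30, set 2) → MISS  vc=[]
1: 0x7a (blk 30, set 2) → L1-HIT  vc=[]
2: 0x7b (blk 30, set 2) → L1-HIT  vc=[]
3: 0x7a (blk 30, set 2) → L1-HIT  vc=[]
4: 0x1c (blk 7, set 3) → MISS  vc=[]
5: 0x3e (blk 15, set 3) → MISS  vc=[7]
6: 0x1d (blk 7, set 3) → VC-HIT  vc=[15]
7: 0x79 (blk 30, set 2) → L1-HIT  vc=[15]
8: 0x3d (blk 15, set 3) → VC-HIT  vc=[7]
9: 0x3e (blk 15, set 3) → L1-HIT  vc=[7]
10: 0x7a (blk 30, set 2) → L1-HIT  vc=[7]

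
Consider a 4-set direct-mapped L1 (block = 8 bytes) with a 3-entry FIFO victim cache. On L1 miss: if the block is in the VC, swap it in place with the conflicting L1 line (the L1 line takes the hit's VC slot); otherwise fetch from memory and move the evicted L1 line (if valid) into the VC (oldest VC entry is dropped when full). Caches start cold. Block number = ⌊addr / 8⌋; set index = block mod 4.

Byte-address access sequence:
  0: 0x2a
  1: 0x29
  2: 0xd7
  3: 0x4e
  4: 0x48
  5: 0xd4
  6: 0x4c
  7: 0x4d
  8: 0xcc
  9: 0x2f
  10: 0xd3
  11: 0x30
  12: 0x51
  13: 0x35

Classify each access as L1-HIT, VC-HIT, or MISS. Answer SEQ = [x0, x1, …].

0: 0x2a (blk 5, set 1) → MISS  vc=[]
1: 0x29 (blk 5, set 1) → L1-HIT  vc=[]
2: 0xd7 (blk 26, set 2) → MISS  vc=[]
3: 0x4e (blk 9, set 1) → MISS  vc=[5]
4: 0x48 (blk 9, set 1) → L1-HIT  vc=[5]
5: 0xd4 (blk 26, set 2) → L1-HIT  vc=[5]
6: 0x4c (blk 9, set 1) → L1-HIT  vc=[5]
7: 0x4d (blk 9, set 1) → L1-HIT  vc=[5]
8: 0xcc (blk 25, set 1) → MISS  vc=[5, 9]
9: 0x2f (blk 5, set 1) → VC-HIT  vc=[25, 9]
10: 0xd3 (blk 26, set 2) → L1-HIT  vc=[25, 9]
11: 0x30 (blk 6, set 2) → MISS  vc=[25, 9, 26]
12: 0x51 (blk 10, set 2) → MISS  vc=[9, 26, 6]
13: 0x35 (blk 6, set 2) → VC-HIT  vc=[9, 26, 10]

SEQ = [MISS, L1-HIT, MISS, MISS, L1-HIT, L1-HIT, L1-HIT, L1-HIT, MISS, VC-HIT, L1-HIT, MISS, MISS, VC-HIT]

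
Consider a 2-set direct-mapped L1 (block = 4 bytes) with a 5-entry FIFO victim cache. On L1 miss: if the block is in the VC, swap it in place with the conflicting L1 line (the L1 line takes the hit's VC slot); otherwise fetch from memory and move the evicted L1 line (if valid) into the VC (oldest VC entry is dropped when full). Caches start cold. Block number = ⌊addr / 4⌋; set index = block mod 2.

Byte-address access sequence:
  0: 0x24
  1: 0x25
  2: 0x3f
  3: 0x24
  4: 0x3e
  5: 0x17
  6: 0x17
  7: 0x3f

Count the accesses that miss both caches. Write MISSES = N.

  [0] addr=0x24 blk=9 s=1: MISS | VC []
  [1] addr=0x25 blk=9 s=1: L1-HIT | VC []
  [2] addr=0x3f blk=15 s=1: MISS | VC [9]
  [3] addr=0x24 blk=9 s=1: VC-HIT | VC [15]
  [4] addr=0x3e blk=15 s=1: VC-HIT | VC [9]
  [5] addr=0x17 blk=5 s=1: MISS | VC [9, 15]
  [6] addr=0x17 blk=5 s=1: L1-HIT | VC [9, 15]
  [7] addr=0x3f blk=15 s=1: VC-HIT | VC [9, 5]

MISSES = 3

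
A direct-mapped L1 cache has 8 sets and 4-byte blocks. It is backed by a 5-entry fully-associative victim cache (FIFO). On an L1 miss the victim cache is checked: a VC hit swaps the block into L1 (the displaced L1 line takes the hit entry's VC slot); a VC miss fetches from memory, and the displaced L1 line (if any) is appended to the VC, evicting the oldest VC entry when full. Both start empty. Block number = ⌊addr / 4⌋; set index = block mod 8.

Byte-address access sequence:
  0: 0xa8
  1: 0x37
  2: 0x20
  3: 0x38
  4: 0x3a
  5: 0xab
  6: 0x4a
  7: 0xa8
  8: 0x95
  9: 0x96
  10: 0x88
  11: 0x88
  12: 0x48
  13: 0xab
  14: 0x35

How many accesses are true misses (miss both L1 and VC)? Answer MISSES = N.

MISSES = 7

  [0] addr=0xa8 blk=42 s=2: MISS | VC []
  [1] addr=0x37 blk=13 s=5: MISS | VC []
  [2] addr=0x20 blk=8 s=0: MISS | VC []
  [3] addr=0x38 blk=14 s=6: MISS | VC []
  [4] addr=0x3a blk=14 s=6: L1-HIT | VC []
  [5] addr=0xab blk=42 s=2: L1-HIT | VC []
  [6] addr=0x4a blk=18 s=2: MISS | VC [42]
  [7] addr=0xa8 blk=42 s=2: VC-HIT | VC [18]
  [8] addr=0x95 blk=37 s=5: MISS | VC [18, 13]
  [9] addr=0x96 blk=37 s=5: L1-HIT | VC [18, 13]
  [10] addr=0x88 blk=34 s=2: MISS | VC [18, 13, 42]
  [11] addr=0x88 blk=34 s=2: L1-HIT | VC [18, 13, 42]
  [12] addr=0x48 blk=18 s=2: VC-HIT | VC [34, 13, 42]
  [13] addr=0xab blk=42 s=2: VC-HIT | VC [34, 13, 18]
  [14] addr=0x35 blk=13 s=5: VC-HIT | VC [34, 37, 18]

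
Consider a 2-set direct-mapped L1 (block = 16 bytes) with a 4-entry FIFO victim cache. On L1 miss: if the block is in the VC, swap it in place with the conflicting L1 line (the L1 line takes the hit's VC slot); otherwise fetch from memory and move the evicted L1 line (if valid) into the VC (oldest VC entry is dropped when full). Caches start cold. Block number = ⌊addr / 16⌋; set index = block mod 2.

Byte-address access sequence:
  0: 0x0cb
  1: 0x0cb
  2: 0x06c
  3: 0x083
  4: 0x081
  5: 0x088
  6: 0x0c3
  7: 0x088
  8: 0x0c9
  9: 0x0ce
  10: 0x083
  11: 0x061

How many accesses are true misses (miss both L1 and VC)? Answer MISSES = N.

#0 0xcb→b12/s0 MISS; vc=[]
#1 0xcb→b12/s0 L1-HIT; vc=[]
#2 0x6c→b6/s0 MISS; vc=[12]
#3 0x83→b8/s0 MISS; vc=[12,6]
#4 0x81→b8/s0 L1-HIT; vc=[12,6]
#5 0x88→b8/s0 L1-HIT; vc=[12,6]
#6 0xc3→b12/s0 VC-HIT; vc=[8,6]
#7 0x88→b8/s0 VC-HIT; vc=[12,6]
#8 0xc9→b12/s0 VC-HIT; vc=[8,6]
#9 0xce→b12/s0 L1-HIT; vc=[8,6]
#10 0x83→b8/s0 VC-HIT; vc=[12,6]
#11 0x61→b6/s0 VC-HIT; vc=[12,8]

MISSES = 3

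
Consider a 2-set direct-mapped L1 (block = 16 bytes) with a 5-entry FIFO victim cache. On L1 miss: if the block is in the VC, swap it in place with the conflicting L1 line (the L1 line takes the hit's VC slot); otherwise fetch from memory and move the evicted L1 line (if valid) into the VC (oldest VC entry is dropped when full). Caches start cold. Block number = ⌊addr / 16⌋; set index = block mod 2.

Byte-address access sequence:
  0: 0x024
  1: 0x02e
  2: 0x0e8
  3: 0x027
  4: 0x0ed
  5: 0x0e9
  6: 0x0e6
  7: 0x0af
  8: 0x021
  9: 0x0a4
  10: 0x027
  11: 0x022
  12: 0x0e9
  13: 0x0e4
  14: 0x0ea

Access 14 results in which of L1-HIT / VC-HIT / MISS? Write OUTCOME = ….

0: 0x24 (blk 2, set 0) → MISS  vc=[]
1: 0x2e (blk 2, set 0) → L1-HIT  vc=[]
2: 0xe8 (blk 14, set 0) → MISS  vc=[2]
3: 0x27 (blk 2, set 0) → VC-HIT  vc=[14]
4: 0xed (blk 14, set 0) → VC-HIT  vc=[2]
5: 0xe9 (blk 14, set 0) → L1-HIT  vc=[2]
6: 0xe6 (blk 14, set 0) → L1-HIT  vc=[2]
7: 0xaf (blk 10, set 0) → MISS  vc=[2, 14]
8: 0x21 (blk 2, set 0) → VC-HIT  vc=[10, 14]
9: 0xa4 (blk 10, set 0) → VC-HIT  vc=[2, 14]
10: 0x27 (blk 2, set 0) → VC-HIT  vc=[10, 14]
11: 0x22 (blk 2, set 0) → L1-HIT  vc=[10, 14]
12: 0xe9 (blk 14, set 0) → VC-HIT  vc=[10, 2]
13: 0xe4 (blk 14, set 0) → L1-HIT  vc=[10, 2]
14: 0xea (blk 14, set 0) → L1-HIT  vc=[10, 2]

OUTCOME = L1-HIT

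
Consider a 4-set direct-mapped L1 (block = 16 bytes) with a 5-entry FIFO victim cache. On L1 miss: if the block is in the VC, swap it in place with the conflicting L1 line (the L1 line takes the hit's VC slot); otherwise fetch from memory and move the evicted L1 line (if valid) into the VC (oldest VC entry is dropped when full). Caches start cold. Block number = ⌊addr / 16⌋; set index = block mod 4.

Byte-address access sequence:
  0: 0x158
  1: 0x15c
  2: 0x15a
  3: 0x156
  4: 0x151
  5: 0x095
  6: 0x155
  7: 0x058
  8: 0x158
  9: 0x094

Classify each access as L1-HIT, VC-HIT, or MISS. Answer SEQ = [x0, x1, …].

0: 0x158 (blk 21, set 1) → MISS  vc=[]
1: 0x15c (blk 21, set 1) → L1-HIT  vc=[]
2: 0x15a (blk 21, set 1) → L1-HIT  vc=[]
3: 0x156 (blk 21, set 1) → L1-HIT  vc=[]
4: 0x151 (blk 21, set 1) → L1-HIT  vc=[]
5: 0x95 (blk 9, set 1) → MISS  vc=[21]
6: 0x155 (blk 21, set 1) → VC-HIT  vc=[9]
7: 0x58 (blk 5, set 1) → MISS  vc=[9, 21]
8: 0x158 (blk 21, set 1) → VC-HIT  vc=[9, 5]
9: 0x94 (blk 9, set 1) → VC-HIT  vc=[21, 5]

SEQ = [MISS, L1-HIT, L1-HIT, L1-HIT, L1-HIT, MISS, VC-HIT, MISS, VC-HIT, VC-HIT]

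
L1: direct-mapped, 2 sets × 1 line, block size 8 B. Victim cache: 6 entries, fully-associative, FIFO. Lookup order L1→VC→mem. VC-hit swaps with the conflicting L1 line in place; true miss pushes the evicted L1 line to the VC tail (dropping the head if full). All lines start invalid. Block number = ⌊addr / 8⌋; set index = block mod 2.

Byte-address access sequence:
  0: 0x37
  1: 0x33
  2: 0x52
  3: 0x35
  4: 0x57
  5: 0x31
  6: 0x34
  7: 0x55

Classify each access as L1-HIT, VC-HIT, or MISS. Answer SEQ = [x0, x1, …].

0: 0x37 (blk 6, set 0) → MISS  vc=[]
1: 0x33 (blk 6, set 0) → L1-HIT  vc=[]
2: 0x52 (blk 10, set 0) → MISS  vc=[6]
3: 0x35 (blk 6, set 0) → VC-HIT  vc=[10]
4: 0x57 (blk 10, set 0) → VC-HIT  vc=[6]
5: 0x31 (blk 6, set 0) → VC-HIT  vc=[10]
6: 0x34 (blk 6, set 0) → L1-HIT  vc=[10]
7: 0x55 (blk 10, set 0) → VC-HIT  vc=[6]

SEQ = [MISS, L1-HIT, MISS, VC-HIT, VC-HIT, VC-HIT, L1-HIT, VC-HIT]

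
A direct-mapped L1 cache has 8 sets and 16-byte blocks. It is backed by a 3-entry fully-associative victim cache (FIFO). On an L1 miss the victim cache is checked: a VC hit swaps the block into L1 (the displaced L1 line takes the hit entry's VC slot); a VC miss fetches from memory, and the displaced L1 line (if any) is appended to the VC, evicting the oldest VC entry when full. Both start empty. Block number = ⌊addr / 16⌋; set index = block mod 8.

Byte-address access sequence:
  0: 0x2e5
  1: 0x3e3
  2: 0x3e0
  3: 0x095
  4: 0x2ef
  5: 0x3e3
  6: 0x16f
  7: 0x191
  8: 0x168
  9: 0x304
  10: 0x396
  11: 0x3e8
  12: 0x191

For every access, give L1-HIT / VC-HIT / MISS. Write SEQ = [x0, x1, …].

SEQ = [MISS, MISS, L1-HIT, MISS, VC-HIT, VC-HIT, MISS, MISS, L1-HIT, MISS, MISS, VC-HIT, VC-HIT]

  [0] addr=0x2e5 blk=46 s=6: MISS | VC []
  [1] addr=0x3e3 blk=62 s=6: MISS | VC [46]
  [2] addr=0x3e0 blk=62 s=6: L1-HIT | VC [46]
  [3] addr=0x95 blk=9 s=1: MISS | VC [46]
  [4] addr=0x2ef blk=46 s=6: VC-HIT | VC [62]
  [5] addr=0x3e3 blk=62 s=6: VC-HIT | VC [46]
  [6] addr=0x16f blk=22 s=6: MISS | VC [46, 62]
  [7] addr=0x191 blk=25 s=1: MISS | VC [46, 62, 9]
  [8] addr=0x168 blk=22 s=6: L1-HIT | VC [46, 62, 9]
  [9] addr=0x304 blk=48 s=0: MISS | VC [46, 62, 9]
  [10] addr=0x396 blk=57 s=1: MISS | VC [62, 9, 25]
  [11] addr=0x3e8 blk=62 s=6: VC-HIT | VC [22, 9, 25]
  [12] addr=0x191 blk=25 s=1: VC-HIT | VC [22, 9, 57]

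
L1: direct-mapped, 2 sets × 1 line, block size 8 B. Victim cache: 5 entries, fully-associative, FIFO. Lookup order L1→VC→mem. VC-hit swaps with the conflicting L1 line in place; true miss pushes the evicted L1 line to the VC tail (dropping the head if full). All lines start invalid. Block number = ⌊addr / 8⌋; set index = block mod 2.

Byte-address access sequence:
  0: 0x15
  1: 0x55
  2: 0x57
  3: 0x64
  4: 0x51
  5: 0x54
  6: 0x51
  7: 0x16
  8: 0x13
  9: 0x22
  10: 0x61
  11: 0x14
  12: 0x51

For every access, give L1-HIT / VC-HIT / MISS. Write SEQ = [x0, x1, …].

0: 0x15 (blk 2, set 0) → MISS  vc=[]
1: 0x55 (blk 10, set 0) → MISS  vc=[2]
2: 0x57 (blk 10, set 0) → L1-HIT  vc=[2]
3: 0x64 (blk 12, set 0) → MISS  vc=[2, 10]
4: 0x51 (blk 10, set 0) → VC-HIT  vc=[2, 12]
5: 0x54 (blk 10, set 0) → L1-HIT  vc=[2, 12]
6: 0x51 (blk 10, set 0) → L1-HIT  vc=[2, 12]
7: 0x16 (blk 2, set 0) → VC-HIT  vc=[10, 12]
8: 0x13 (blk 2, set 0) → L1-HIT  vc=[10, 12]
9: 0x22 (blk 4, set 0) → MISS  vc=[10, 12, 2]
10: 0x61 (blk 12, set 0) → VC-HIT  vc=[10, 4, 2]
11: 0x14 (blk 2, set 0) → VC-HIT  vc=[10, 4, 12]
12: 0x51 (blk 10, set 0) → VC-HIT  vc=[2, 4, 12]

SEQ = [MISS, MISS, L1-HIT, MISS, VC-HIT, L1-HIT, L1-HIT, VC-HIT, L1-HIT, MISS, VC-HIT, VC-HIT, VC-HIT]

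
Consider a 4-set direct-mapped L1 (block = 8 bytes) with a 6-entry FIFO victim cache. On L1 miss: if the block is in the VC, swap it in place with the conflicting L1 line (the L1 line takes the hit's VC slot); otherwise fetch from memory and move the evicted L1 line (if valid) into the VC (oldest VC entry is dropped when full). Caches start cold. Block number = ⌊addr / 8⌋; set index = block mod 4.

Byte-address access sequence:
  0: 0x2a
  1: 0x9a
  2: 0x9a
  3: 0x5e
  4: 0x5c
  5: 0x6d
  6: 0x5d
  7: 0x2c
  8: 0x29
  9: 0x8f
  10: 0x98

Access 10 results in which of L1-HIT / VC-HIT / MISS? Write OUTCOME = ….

OUTCOME = VC-HIT

0: 0x2a (blk 5, set 1) → MISS  vc=[]
1: 0x9a (blk 19, set 3) → MISS  vc=[]
2: 0x9a (blk 19, set 3) → L1-HIT  vc=[]
3: 0x5e (blk 11, set 3) → MISS  vc=[19]
4: 0x5c (blk 11, set 3) → L1-HIT  vc=[19]
5: 0x6d (blk 13, set 1) → MISS  vc=[19, 5]
6: 0x5d (blk 11, set 3) → L1-HIT  vc=[19, 5]
7: 0x2c (blk 5, set 1) → VC-HIT  vc=[19, 13]
8: 0x29 (blk 5, set 1) → L1-HIT  vc=[19, 13]
9: 0x8f (blk 17, set 1) → MISS  vc=[19, 13, 5]
10: 0x98 (blk 19, set 3) → VC-HIT  vc=[11, 13, 5]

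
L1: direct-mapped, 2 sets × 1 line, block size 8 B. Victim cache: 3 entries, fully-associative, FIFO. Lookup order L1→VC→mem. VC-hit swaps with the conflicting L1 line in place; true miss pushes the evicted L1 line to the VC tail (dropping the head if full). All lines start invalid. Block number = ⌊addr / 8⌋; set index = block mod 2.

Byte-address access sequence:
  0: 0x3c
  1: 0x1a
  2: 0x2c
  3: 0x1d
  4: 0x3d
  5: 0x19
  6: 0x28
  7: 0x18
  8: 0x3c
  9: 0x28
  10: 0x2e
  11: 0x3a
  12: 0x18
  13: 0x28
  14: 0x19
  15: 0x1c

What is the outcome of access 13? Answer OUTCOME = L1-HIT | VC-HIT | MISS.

OUTCOME = VC-HIT

  [0] addr=0x3c blk=7 s=1: MISS | VC []
  [1] addr=0x1a blk=3 s=1: MISS | VC [7]
  [2] addr=0x2c blk=5 s=1: MISS | VC [7, 3]
  [3] addr=0x1d blk=3 s=1: VC-HIT | VC [7, 5]
  [4] addr=0x3d blk=7 s=1: VC-HIT | VC [3, 5]
  [5] addr=0x19 blk=3 s=1: VC-HIT | VC [7, 5]
  [6] addr=0x28 blk=5 s=1: VC-HIT | VC [7, 3]
  [7] addr=0x18 blk=3 s=1: VC-HIT | VC [7, 5]
  [8] addr=0x3c blk=7 s=1: VC-HIT | VC [3, 5]
  [9] addr=0x28 blk=5 s=1: VC-HIT | VC [3, 7]
  [10] addr=0x2e blk=5 s=1: L1-HIT | VC [3, 7]
  [11] addr=0x3a blk=7 s=1: VC-HIT | VC [3, 5]
  [12] addr=0x18 blk=3 s=1: VC-HIT | VC [7, 5]
  [13] addr=0x28 blk=5 s=1: VC-HIT | VC [7, 3]
  [14] addr=0x19 blk=3 s=1: VC-HIT | VC [7, 5]
  [15] addr=0x1c blk=3 s=1: L1-HIT | VC [7, 5]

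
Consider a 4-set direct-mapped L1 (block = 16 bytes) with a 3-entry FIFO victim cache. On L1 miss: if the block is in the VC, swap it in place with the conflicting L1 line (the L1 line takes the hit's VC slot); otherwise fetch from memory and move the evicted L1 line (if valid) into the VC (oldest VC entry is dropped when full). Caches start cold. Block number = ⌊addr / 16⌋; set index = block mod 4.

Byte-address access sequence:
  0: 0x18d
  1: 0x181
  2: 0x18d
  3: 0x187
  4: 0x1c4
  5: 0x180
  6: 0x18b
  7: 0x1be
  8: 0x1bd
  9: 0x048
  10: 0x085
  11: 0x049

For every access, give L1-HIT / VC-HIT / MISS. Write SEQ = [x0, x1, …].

0: 0x18d (blk 24, set 0) → MISS  vc=[]
1: 0x181 (blk 24, set 0) → L1-HIT  vc=[]
2: 0x18d (blk 24, set 0) → L1-HIT  vc=[]
3: 0x187 (blk 24, set 0) → L1-HIT  vc=[]
4: 0x1c4 (blk 28, set 0) → MISS  vc=[24]
5: 0x180 (blk 24, set 0) → VC-HIT  vc=[28]
6: 0x18b (blk 24, set 0) → L1-HIT  vc=[28]
7: 0x1be (blk 27, set 3) → MISS  vc=[28]
8: 0x1bd (blk 27, set 3) → L1-HIT  vc=[28]
9: 0x48 (blk 4, set 0) → MISS  vc=[28, 24]
10: 0x85 (blk 8, set 0) → MISS  vc=[28, 24, 4]
11: 0x49 (blk 4, set 0) → VC-HIT  vc=[28, 24, 8]

SEQ = [MISS, L1-HIT, L1-HIT, L1-HIT, MISS, VC-HIT, L1-HIT, MISS, L1-HIT, MISS, MISS, VC-HIT]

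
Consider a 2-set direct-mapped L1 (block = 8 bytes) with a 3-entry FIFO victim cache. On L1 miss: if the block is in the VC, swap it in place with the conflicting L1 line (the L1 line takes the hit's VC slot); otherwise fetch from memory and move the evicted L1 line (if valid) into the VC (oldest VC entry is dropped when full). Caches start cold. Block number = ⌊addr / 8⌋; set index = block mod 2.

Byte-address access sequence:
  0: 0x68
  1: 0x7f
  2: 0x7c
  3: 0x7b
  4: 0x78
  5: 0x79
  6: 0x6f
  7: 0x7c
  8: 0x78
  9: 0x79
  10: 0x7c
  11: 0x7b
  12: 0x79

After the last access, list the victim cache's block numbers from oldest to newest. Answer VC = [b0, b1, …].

0: 0x68 (blk 13, set 1) → MISS  vc=[]
1: 0x7f (blk 15, set 1) → MISS  vc=[13]
2: 0x7c (blk 15, set 1) → L1-HIT  vc=[13]
3: 0x7b (blk 15, set 1) → L1-HIT  vc=[13]
4: 0x78 (blk 15, set 1) → L1-HIT  vc=[13]
5: 0x79 (blk 15, set 1) → L1-HIT  vc=[13]
6: 0x6f (blk 13, set 1) → VC-HIT  vc=[15]
7: 0x7c (blk 15, set 1) → VC-HIT  vc=[13]
8: 0x78 (blk 15, set 1) → L1-HIT  vc=[13]
9: 0x79 (blk 15, set 1) → L1-HIT  vc=[13]
10: 0x7c (blk 15, set 1) → L1-HIT  vc=[13]
11: 0x7b (blk 15, set 1) → L1-HIT  vc=[13]
12: 0x79 (blk 15, set 1) → L1-HIT  vc=[13]

VC = [13]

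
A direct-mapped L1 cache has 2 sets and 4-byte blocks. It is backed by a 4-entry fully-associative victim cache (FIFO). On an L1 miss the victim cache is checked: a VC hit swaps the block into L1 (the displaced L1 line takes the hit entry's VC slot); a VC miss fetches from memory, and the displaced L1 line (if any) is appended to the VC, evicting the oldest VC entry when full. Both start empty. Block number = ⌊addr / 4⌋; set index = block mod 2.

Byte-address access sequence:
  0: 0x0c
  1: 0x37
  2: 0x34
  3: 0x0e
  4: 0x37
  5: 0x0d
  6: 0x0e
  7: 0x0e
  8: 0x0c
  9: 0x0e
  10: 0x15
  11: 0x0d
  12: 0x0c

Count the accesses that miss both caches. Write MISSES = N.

MISSES = 3

#0 0xc→b3/s1 MISS; vc=[]
#1 0x37→b13/s1 MISS; vc=[3]
#2 0x34→b13/s1 L1-HIT; vc=[3]
#3 0xe→b3/s1 VC-HIT; vc=[13]
#4 0x37→b13/s1 VC-HIT; vc=[3]
#5 0xd→b3/s1 VC-HIT; vc=[13]
#6 0xe→b3/s1 L1-HIT; vc=[13]
#7 0xe→b3/s1 L1-HIT; vc=[13]
#8 0xc→b3/s1 L1-HIT; vc=[13]
#9 0xe→b3/s1 L1-HIT; vc=[13]
#10 0x15→b5/s1 MISS; vc=[13,3]
#11 0xd→b3/s1 VC-HIT; vc=[13,5]
#12 0xc→b3/s1 L1-HIT; vc=[13,5]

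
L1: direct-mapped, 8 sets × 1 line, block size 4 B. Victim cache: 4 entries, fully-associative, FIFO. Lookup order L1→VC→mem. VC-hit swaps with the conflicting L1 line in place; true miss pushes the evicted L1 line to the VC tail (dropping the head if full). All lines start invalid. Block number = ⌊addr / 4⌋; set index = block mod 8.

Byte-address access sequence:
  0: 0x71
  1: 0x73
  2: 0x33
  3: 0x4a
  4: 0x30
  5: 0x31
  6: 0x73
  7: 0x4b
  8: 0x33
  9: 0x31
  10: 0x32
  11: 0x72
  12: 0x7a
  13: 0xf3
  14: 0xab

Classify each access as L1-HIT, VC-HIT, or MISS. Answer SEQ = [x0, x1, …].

#0 0x71→b28/s4 MISS; vc=[]
#1 0x73→b28/s4 L1-HIT; vc=[]
#2 0x33→b12/s4 MISS; vc=[28]
#3 0x4a→b18/s2 MISS; vc=[28]
#4 0x30→b12/s4 L1-HIT; vc=[28]
#5 0x31→b12/s4 L1-HIT; vc=[28]
#6 0x73→b28/s4 VC-HIT; vc=[12]
#7 0x4b→b18/s2 L1-HIT; vc=[12]
#8 0x33→b12/s4 VC-HIT; vc=[28]
#9 0x31→b12/s4 L1-HIT; vc=[28]
#10 0x32→b12/s4 L1-HIT; vc=[28]
#11 0x72→b28/s4 VC-HIT; vc=[12]
#12 0x7a→b30/s6 MISS; vc=[12]
#13 0xf3→b60/s4 MISS; vc=[12,28]
#14 0xab→b42/s2 MISS; vc=[12,28,18]

SEQ = [MISS, L1-HIT, MISS, MISS, L1-HIT, L1-HIT, VC-HIT, L1-HIT, VC-HIT, L1-HIT, L1-HIT, VC-HIT, MISS, MISS, MISS]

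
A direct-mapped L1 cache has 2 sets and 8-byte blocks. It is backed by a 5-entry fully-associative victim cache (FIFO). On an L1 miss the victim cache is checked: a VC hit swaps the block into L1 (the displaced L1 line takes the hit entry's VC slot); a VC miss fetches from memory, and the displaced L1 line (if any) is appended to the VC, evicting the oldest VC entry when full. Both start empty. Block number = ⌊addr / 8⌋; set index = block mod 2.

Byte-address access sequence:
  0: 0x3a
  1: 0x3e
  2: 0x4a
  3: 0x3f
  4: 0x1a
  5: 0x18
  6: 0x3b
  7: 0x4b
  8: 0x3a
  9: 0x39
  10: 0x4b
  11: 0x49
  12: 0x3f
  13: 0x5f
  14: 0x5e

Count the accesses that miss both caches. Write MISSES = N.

0: 0x3a (blk 7, set 1) → MISS  vc=[]
1: 0x3e (blk 7, set 1) → L1-HIT  vc=[]
2: 0x4a (blk 9, set 1) → MISS  vc=[7]
3: 0x3f (blk 7, set 1) → VC-HIT  vc=[9]
4: 0x1a (blk 3, set 1) → MISS  vc=[9, 7]
5: 0x18 (blk 3, set 1) → L1-HIT  vc=[9, 7]
6: 0x3b (blk 7, set 1) → VC-HIT  vc=[9, 3]
7: 0x4b (blk 9, set 1) → VC-HIT  vc=[7, 3]
8: 0x3a (blk 7, set 1) → VC-HIT  vc=[9, 3]
9: 0x39 (blk 7, set 1) → L1-HIT  vc=[9, 3]
10: 0x4b (blk 9, set 1) → VC-HIT  vc=[7, 3]
11: 0x49 (blk 9, set 1) → L1-HIT  vc=[7, 3]
12: 0x3f (blk 7, set 1) → VC-HIT  vc=[9, 3]
13: 0x5f (blk 11, set 1) → MISS  vc=[9, 3, 7]
14: 0x5e (blk 11, set 1) → L1-HIT  vc=[9, 3, 7]

MISSES = 4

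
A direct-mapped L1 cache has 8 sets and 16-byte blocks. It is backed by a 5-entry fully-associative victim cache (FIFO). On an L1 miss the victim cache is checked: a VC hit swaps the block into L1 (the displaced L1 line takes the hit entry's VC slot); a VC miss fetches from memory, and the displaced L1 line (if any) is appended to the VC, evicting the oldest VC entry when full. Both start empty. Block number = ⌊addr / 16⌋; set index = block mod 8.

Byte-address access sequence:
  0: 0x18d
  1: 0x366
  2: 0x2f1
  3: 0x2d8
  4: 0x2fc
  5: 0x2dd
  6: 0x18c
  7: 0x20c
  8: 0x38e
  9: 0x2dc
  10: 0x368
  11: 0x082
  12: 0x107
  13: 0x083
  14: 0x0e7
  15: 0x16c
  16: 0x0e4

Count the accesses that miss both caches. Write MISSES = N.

#0 0x18d→b24/s0 MISS; vc=[]
#1 0x366→b54/s6 MISS; vc=[]
#2 0x2f1→b47/s7 MISS; vc=[]
#3 0x2d8→b45/s5 MISS; vc=[]
#4 0x2fc→b47/s7 L1-HIT; vc=[]
#5 0x2dd→b45/s5 L1-HIT; vc=[]
#6 0x18c→b24/s0 L1-HIT; vc=[]
#7 0x20c→b32/s0 MISS; vc=[24]
#8 0x38e→b56/s0 MISS; vc=[24,32]
#9 0x2dc→b45/s5 L1-HIT; vc=[24,32]
#10 0x368→b54/s6 L1-HIT; vc=[24,32]
#11 0x82→b8/s0 MISS; vc=[24,32,56]
#12 0x107→b16/s0 MISS; vc=[24,32,56,8]
#13 0x83→b8/s0 VC-HIT; vc=[24,32,56,16]
#14 0xe7→b14/s6 MISS; vc=[24,32,56,16,54]
#15 0x16c→b22/s6 MISS; vc=[32,56,16,54,14]
#16 0xe4→b14/s6 VC-HIT; vc=[32,56,16,54,22]

MISSES = 10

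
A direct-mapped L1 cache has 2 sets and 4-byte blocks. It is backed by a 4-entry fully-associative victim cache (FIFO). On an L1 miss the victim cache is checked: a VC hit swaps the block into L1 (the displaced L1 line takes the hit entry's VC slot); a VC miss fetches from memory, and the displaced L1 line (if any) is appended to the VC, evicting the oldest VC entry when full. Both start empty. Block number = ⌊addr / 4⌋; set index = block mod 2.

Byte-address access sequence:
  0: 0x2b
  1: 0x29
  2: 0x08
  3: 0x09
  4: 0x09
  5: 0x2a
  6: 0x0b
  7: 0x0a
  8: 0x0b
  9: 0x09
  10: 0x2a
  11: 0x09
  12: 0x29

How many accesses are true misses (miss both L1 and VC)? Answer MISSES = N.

0: 0x2b (blk 10, set 0) → MISS  vc=[]
1: 0x29 (blk 10, set 0) → L1-HIT  vc=[]
2: 0x8 (blk 2, set 0) → MISS  vc=[10]
3: 0x9 (blk 2, set 0) → L1-HIT  vc=[10]
4: 0x9 (blk 2, set 0) → L1-HIT  vc=[10]
5: 0x2a (blk 10, set 0) → VC-HIT  vc=[2]
6: 0xb (blk 2, set 0) → VC-HIT  vc=[10]
7: 0xa (blk 2, set 0) → L1-HIT  vc=[10]
8: 0xb (blk 2, set 0) → L1-HIT  vc=[10]
9: 0x9 (blk 2, set 0) → L1-HIT  vc=[10]
10: 0x2a (blk 10, set 0) → VC-HIT  vc=[2]
11: 0x9 (blk 2, set 0) → VC-HIT  vc=[10]
12: 0x29 (blk 10, set 0) → VC-HIT  vc=[2]

MISSES = 2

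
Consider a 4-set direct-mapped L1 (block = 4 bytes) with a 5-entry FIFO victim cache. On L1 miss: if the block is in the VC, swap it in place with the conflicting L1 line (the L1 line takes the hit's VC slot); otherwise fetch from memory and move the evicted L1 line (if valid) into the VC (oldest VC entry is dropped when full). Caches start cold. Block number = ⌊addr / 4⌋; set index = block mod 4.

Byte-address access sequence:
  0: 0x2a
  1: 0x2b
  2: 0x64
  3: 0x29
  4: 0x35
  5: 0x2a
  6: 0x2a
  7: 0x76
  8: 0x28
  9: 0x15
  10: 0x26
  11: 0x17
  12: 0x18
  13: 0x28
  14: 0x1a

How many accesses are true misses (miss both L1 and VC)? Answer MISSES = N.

  [0] addr=0x2a blk=10 s=2: MISS | VC []
  [1] addr=0x2b blk=10 s=2: L1-HIT | VC []
  [2] addr=0x64 blk=25 s=1: MISS | VC []
  [3] addr=0x29 blk=10 s=2: L1-HIT | VC []
  [4] addr=0x35 blk=13 s=1: MISS | VC [25]
  [5] addr=0x2a blk=10 s=2: L1-HIT | VC [25]
  [6] addr=0x2a blk=10 s=2: L1-HIT | VC [25]
  [7] addr=0x76 blk=29 s=1: MISS | VC [25, 13]
  [8] addr=0x28 blk=10 s=2: L1-HIT | VC [25, 13]
  [9] addr=0x15 blk=5 s=1: MISS | VC [25, 13, 29]
  [10] addr=0x26 blk=9 s=1: MISS | VC [25, 13, 29, 5]
  [11] addr=0x17 blk=5 s=1: VC-HIT | VC [25, 13, 29, 9]
  [12] addr=0x18 blk=6 s=2: MISS | VC [25, 13, 29, 9, 10]
  [13] addr=0x28 blk=10 s=2: VC-HIT | VC [25, 13, 29, 9, 6]
  [14] addr=0x1a blk=6 s=2: VC-HIT | VC [25, 13, 29, 9, 10]

MISSES = 7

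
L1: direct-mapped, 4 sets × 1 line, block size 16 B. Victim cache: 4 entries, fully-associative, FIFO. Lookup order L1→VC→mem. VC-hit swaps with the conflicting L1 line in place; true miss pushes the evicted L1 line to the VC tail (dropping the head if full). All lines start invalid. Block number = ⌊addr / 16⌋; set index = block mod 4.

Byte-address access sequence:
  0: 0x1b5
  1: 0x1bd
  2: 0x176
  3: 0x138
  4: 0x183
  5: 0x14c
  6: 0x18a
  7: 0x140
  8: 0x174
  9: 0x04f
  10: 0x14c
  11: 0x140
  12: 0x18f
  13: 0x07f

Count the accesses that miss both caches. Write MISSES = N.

  [0] addr=0x1b5 blk=27 s=3: MISS | VC []
  [1] addr=0x1bd blk=27 s=3: L1-HIT | VC []
  [2] addr=0x176 blk=23 s=3: MISS | VC [27]
  [3] addr=0x138 blk=19 s=3: MISS | VC [27, 23]
  [4] addr=0x183 blk=24 s=0: MISS | VC [27, 23]
  [5] addr=0x14c blk=20 s=0: MISS | VC [27, 23, 24]
  [6] addr=0x18a blk=24 s=0: VC-HIT | VC [27, 23, 20]
  [7] addr=0x140 blk=20 s=0: VC-HIT | VC [27, 23, 24]
  [8] addr=0x174 blk=23 s=3: VC-HIT | VC [27, 19, 24]
  [9] addr=0x4f blk=4 s=0: MISS | VC [27, 19, 24, 20]
  [10] addr=0x14c blk=20 s=0: VC-HIT | VC [27, 19, 24, 4]
  [11] addr=0x140 blk=20 s=0: L1-HIT | VC [27, 19, 24, 4]
  [12] addr=0x18f blk=24 s=0: VC-HIT | VC [27, 19, 20, 4]
  [13] addr=0x7f blk=7 s=3: MISS | VC [19, 20, 4, 23]

MISSES = 7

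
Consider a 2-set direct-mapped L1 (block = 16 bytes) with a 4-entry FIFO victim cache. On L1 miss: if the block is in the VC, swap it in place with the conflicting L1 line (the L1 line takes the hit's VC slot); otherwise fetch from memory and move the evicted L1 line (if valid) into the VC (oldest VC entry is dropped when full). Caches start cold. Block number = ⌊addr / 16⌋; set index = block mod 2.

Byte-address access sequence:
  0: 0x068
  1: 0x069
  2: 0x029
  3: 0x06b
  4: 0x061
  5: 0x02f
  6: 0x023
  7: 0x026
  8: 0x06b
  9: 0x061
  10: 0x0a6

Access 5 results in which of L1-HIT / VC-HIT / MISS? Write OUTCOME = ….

OUTCOME = VC-HIT

0: 0x68 (blk 6, set 0) → MISS  vc=[]
1: 0x69 (blk 6, set 0) → L1-HIT  vc=[]
2: 0x29 (blk 2, set 0) → MISS  vc=[6]
3: 0x6b (blk 6, set 0) → VC-HIT  vc=[2]
4: 0x61 (blk 6, set 0) → L1-HIT  vc=[2]
5: 0x2f (blk 2, set 0) → VC-HIT  vc=[6]
6: 0x23 (blk 2, set 0) → L1-HIT  vc=[6]
7: 0x26 (blk 2, set 0) → L1-HIT  vc=[6]
8: 0x6b (blk 6, set 0) → VC-HIT  vc=[2]
9: 0x61 (blk 6, set 0) → L1-HIT  vc=[2]
10: 0xa6 (blk 10, set 0) → MISS  vc=[2, 6]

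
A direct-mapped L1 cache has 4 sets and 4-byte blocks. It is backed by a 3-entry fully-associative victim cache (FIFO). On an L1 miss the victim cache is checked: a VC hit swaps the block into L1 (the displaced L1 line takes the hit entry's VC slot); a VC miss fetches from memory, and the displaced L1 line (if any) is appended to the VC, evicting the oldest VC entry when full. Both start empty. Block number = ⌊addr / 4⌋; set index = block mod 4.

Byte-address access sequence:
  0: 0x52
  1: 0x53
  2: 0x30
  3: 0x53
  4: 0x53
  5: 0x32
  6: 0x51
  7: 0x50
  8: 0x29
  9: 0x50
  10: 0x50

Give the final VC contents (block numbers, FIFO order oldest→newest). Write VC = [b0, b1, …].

VC = [12]

#0 0x52→b20/s0 MISS; vc=[]
#1 0x53→b20/s0 L1-HIT; vc=[]
#2 0x30→b12/s0 MISS; vc=[20]
#3 0x53→b20/s0 VC-HIT; vc=[12]
#4 0x53→b20/s0 L1-HIT; vc=[12]
#5 0x32→b12/s0 VC-HIT; vc=[20]
#6 0x51→b20/s0 VC-HIT; vc=[12]
#7 0x50→b20/s0 L1-HIT; vc=[12]
#8 0x29→b10/s2 MISS; vc=[12]
#9 0x50→b20/s0 L1-HIT; vc=[12]
#10 0x50→b20/s0 L1-HIT; vc=[12]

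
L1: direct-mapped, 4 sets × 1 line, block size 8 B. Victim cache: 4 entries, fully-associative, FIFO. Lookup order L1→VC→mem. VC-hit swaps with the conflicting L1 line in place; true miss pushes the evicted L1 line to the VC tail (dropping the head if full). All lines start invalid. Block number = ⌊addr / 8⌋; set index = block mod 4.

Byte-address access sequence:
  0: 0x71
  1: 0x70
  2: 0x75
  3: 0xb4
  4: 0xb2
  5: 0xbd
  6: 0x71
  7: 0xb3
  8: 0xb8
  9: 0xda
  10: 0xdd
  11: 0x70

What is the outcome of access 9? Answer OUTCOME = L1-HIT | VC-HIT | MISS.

  [0] addr=0x71 blk=14 s=2: MISS | VC []
  [1] addr=0x70 blk=14 s=2: L1-HIT | VC []
  [2] addr=0x75 blk=14 s=2: L1-HIT | VC []
  [3] addr=0xb4 blk=22 s=2: MISS | VC [14]
  [4] addr=0xb2 blk=22 s=2: L1-HIT | VC [14]
  [5] addr=0xbd blk=23 s=3: MISS | VC [14]
  [6] addr=0x71 blk=14 s=2: VC-HIT | VC [22]
  [7] addr=0xb3 blk=22 s=2: VC-HIT | VC [14]
  [8] addr=0xb8 blk=23 s=3: L1-HIT | VC [14]
  [9] addr=0xda blk=27 s=3: MISS | VC [14, 23]
  [10] addr=0xdd blk=27 s=3: L1-HIT | VC [14, 23]
  [11] addr=0x70 blk=14 s=2: VC-HIT | VC [22, 23]

OUTCOME = MISS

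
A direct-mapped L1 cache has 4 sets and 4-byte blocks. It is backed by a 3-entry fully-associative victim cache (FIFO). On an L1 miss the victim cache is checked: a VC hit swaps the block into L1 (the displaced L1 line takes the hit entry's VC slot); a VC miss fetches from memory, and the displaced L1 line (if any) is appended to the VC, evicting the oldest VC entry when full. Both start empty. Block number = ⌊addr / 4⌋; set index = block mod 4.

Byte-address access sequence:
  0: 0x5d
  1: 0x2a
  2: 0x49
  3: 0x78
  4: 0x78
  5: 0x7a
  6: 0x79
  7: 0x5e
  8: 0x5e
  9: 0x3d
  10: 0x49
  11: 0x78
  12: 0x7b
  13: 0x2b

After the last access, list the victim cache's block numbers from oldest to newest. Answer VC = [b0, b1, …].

#0 0x5d→b23/s3 MISS; vc=[]
#1 0x2a→b10/s2 MISS; vc=[]
#2 0x49→b18/s2 MISS; vc=[10]
#3 0x78→b30/s2 MISS; vc=[10,18]
#4 0x78→b30/s2 L1-HIT; vc=[10,18]
#5 0x7a→b30/s2 L1-HIT; vc=[10,18]
#6 0x79→b30/s2 L1-HIT; vc=[10,18]
#7 0x5e→b23/s3 L1-HIT; vc=[10,18]
#8 0x5e→b23/s3 L1-HIT; vc=[10,18]
#9 0x3d→b15/s3 MISS; vc=[10,18,23]
#10 0x49→b18/s2 VC-HIT; vc=[10,30,23]
#11 0x78→b30/s2 VC-HIT; vc=[10,18,23]
#12 0x7b→b30/s2 L1-HIT; vc=[10,18,23]
#13 0x2b→b10/s2 VC-HIT; vc=[30,18,23]

VC = [30, 18, 23]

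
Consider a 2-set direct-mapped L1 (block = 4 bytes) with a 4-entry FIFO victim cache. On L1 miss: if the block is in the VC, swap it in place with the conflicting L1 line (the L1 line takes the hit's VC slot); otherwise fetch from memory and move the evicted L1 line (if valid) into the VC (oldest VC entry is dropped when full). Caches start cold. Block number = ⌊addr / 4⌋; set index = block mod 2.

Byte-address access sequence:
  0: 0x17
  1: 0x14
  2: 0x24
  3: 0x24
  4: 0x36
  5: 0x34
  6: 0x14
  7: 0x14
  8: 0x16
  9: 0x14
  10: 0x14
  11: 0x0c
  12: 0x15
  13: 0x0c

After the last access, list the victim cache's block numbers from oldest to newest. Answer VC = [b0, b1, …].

VC = [13, 9, 5]

0: 0x17 (blk 5, set 1) → MISS  vc=[]
1: 0x14 (blk 5, set 1) → L1-HIT  vc=[]
2: 0x24 (blk 9, set 1) → MISS  vc=[5]
3: 0x24 (blk 9, set 1) → L1-HIT  vc=[5]
4: 0x36 (blk 13, set 1) → MISS  vc=[5, 9]
5: 0x34 (blk 13, set 1) → L1-HIT  vc=[5, 9]
6: 0x14 (blk 5, set 1) → VC-HIT  vc=[13, 9]
7: 0x14 (blk 5, set 1) → L1-HIT  vc=[13, 9]
8: 0x16 (blk 5, set 1) → L1-HIT  vc=[13, 9]
9: 0x14 (blk 5, set 1) → L1-HIT  vc=[13, 9]
10: 0x14 (blk 5, set 1) → L1-HIT  vc=[13, 9]
11: 0xc (blk 3, set 1) → MISS  vc=[13, 9, 5]
12: 0x15 (blk 5, set 1) → VC-HIT  vc=[13, 9, 3]
13: 0xc (blk 3, set 1) → VC-HIT  vc=[13, 9, 5]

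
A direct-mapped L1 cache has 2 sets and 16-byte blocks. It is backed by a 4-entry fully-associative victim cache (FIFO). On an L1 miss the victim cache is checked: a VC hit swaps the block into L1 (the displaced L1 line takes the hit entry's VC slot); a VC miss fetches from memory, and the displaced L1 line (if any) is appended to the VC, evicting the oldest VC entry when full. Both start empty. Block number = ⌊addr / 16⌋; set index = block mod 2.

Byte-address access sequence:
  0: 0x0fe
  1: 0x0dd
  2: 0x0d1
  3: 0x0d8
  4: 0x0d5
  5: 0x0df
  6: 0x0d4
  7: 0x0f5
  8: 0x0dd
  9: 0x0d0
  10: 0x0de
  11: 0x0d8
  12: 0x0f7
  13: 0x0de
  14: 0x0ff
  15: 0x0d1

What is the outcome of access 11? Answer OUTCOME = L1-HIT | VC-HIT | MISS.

  [0] addr=0xfe blk=15 s=1: MISS | VC []
  [1] addr=0xdd blk=13 s=1: MISS | VC [15]
  [2] addr=0xd1 blk=13 s=1: L1-HIT | VC [15]
  [3] addr=0xd8 blk=13 s=1: L1-HIT | VC [15]
  [4] addr=0xd5 blk=13 s=1: L1-HIT | VC [15]
  [5] addr=0xdf blk=13 s=1: L1-HIT | VC [15]
  [6] addr=0xd4 blk=13 s=1: L1-HIT | VC [15]
  [7] addr=0xf5 blk=15 s=1: VC-HIT | VC [13]
  [8] addr=0xdd blk=13 s=1: VC-HIT | VC [15]
  [9] addr=0xd0 blk=13 s=1: L1-HIT | VC [15]
  [10] addr=0xde blk=13 s=1: L1-HIT | VC [15]
  [11] addr=0xd8 blk=13 s=1: L1-HIT | VC [15]
  [12] addr=0xf7 blk=15 s=1: VC-HIT | VC [13]
  [13] addr=0xde blk=13 s=1: VC-HIT | VC [15]
  [14] addr=0xff blk=15 s=1: VC-HIT | VC [13]
  [15] addr=0xd1 blk=13 s=1: VC-HIT | VC [15]

OUTCOME = L1-HIT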